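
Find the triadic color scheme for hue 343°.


Triadic: equally spaced at 120° intervals
H1 = 343°
H2 = (343 + 120) mod 360 = 103°
H3 = (343 + 240) mod 360 = 223°
Triadic = 343°, 103°, 223°


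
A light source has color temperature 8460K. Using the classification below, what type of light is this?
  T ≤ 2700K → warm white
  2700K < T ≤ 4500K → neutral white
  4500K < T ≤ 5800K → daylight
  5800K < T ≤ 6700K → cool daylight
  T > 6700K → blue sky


Temperature: 8460K
8460K > 6700K → blue sky
Classification: blue sky


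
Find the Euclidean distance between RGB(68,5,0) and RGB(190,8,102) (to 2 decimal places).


d = √[(R₁-R₂)² + (G₁-G₂)² + (B₁-B₂)²]
d = √[(68-190)² + (5-8)² + (0-102)²]
d = √[14884 + 9 + 10404]
d = √25297
d ≈ 159.05


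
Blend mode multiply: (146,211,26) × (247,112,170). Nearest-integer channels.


Multiply: C = A×B/255, rounded to nearest integer
R: 146×247/255 = 36062/255 ≈ 141.420 → 141
G: 211×112/255 = 23632/255 ≈ 92.675 → 93
B: 26×170/255 = 4420/255 ≈ 17.333 → 17
= RGB(141, 93, 17)


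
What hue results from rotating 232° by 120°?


New hue = (H + rotation) mod 360
New hue = (232 + 120) mod 360
= 352 mod 360
= 352°


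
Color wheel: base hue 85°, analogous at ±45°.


Base hue: 85°
Left analog: (85 - 45) mod 360 = 40°
Right analog: (85 + 45) mod 360 = 130°
Analogous hues = 40° and 130°


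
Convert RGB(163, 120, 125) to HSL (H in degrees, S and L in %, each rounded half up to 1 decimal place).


Normalize: R'=163/255≈0.6392, G'=120/255≈0.4706, B'=125/255≈0.4902
Max=163/255, Min=120/255, Δ=Max-Min=43/255
L = (Max+Min)/2 = (163+120)/510 = 283/510 = 0.55490… → L = 55.5%
L > 0.5 → S = Δ/(2-Max-Min) = 43/(510-163-120) = 43/227 = 0.18942… → S = 18.9%
(the 1/255 factors cancel in S and H, so raw channel differences can be used)
Max is R' → H = 60 × (((G-B)/Δ) mod 6) = 60 × (((120-125)/43) mod 6)
  (-5)/43 = -0.1162…; negative, so add 6 → 5.8837…
  H = 60 × 5.8837… = 353.023…° → H = 353.0°
= HSL(353.0°, 18.9%, 55.5%)


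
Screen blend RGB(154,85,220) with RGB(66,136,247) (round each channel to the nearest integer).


Screen: C = 255 - (255-A)×(255-B)/255, rounded to nearest integer
R: 255 - (255-154)×(255-66)/255 = 255 - 19089/255 ≈ 255 - 74.859 = 180.141 → 180
G: 255 - (255-85)×(255-136)/255 = 255 - 20230/255 ≈ 255 - 79.333 = 175.667 → 176
B: 255 - (255-220)×(255-247)/255 = 255 - 280/255 ≈ 255 - 1.098 = 253.902 → 254
= RGB(180, 176, 254)


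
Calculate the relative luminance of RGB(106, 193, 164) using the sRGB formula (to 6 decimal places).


Linearize each channel (sRGB transfer function): c = v/255; c_lin = c/12.92 if c ≤ 0.04045, else ((c+0.055)/1.055)^2.4
  R: 106/255 ≈ 0.415686 > 0.04045 → ((0.415686+0.055)/1.055)^2.4 ≈ 0.144128
  G: 193/255 ≈ 0.756863 > 0.04045 → ((0.756863+0.055)/1.055)^2.4 ≈ 0.533276
  B: 164/255 ≈ 0.643137 > 0.04045 → ((0.643137+0.055)/1.055)^2.4 ≈ 0.371238
R_lin = 0.144128, G_lin = 0.533276, B_lin = 0.371238
L = 0.2126×R + 0.7152×G + 0.0722×B
L = 0.2126×0.144128 + 0.7152×0.533276 + 0.0722×0.371238
L ≈ 0.438844


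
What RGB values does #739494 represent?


73 → 115 (R)
94 → 148 (G)
94 → 148 (B)
= RGB(115, 148, 148)


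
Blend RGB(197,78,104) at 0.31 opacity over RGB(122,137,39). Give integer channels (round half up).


C = α×F + (1-α)×B, with 1-α = 0.69
R: 0.31×197 + 0.69×122 = 61.07 + 84.18 = 145.25 → 145
G: 0.31×78 + 0.69×137 = 24.18 + 94.53 = 118.71 → 119
B: 0.31×104 + 0.69×39 = 32.24 + 26.91 = 59.15 → 59
= RGB(145, 119, 59)


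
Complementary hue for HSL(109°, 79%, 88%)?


Complement = opposite side of color wheel = hue + 180°
H' = (109 + 180) mod 360 = 289°
S and L unchanged.
= HSL(289°, 79%, 88%)


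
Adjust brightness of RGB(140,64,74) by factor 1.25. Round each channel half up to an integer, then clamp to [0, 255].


Multiply each channel by 1.25, round half up, clamp to [0, 255]
R: 140×1.25 = 175
G: 64×1.25 = 80
B: 74×1.25 = 92.5 → round → 93
= RGB(175, 80, 93)


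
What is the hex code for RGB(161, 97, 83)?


R = 161 → A1 (hex)
G = 97 → 61 (hex)
B = 83 → 53 (hex)
Hex = #A16153


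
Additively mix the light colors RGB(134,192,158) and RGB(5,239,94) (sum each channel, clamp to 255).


Additive: each channel = min(255, C₁+C₂)
R: 134+5 = 139 → 139
G: 192+239 = 431 → 255
B: 158+94 = 252 → 252
= RGB(139, 255, 252)


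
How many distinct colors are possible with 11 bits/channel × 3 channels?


Total bits = 11 bits/channel × 3 channels = 33 bits
Distinct colors = 2^33
= 8,589,934,592 colors


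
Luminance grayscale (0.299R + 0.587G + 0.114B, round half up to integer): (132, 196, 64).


Gray = 0.299×R + 0.587×G + 0.114×B
Gray = 0.299×132 + 0.587×196 + 0.114×64
Gray = 39.468 + 115.052 + 7.296
Gray = 161.816 → round half up → 162
Gray = 162


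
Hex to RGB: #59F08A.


59 → 89 (R)
F0 → 240 (G)
8A → 138 (B)
= RGB(89, 240, 138)


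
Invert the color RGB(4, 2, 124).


Invert: (255-R, 255-G, 255-B)
R: 255-4 = 251
G: 255-2 = 253
B: 255-124 = 131
= RGB(251, 253, 131)


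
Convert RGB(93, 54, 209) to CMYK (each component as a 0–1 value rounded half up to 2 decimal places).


R'=93/255≈0.3647, G'=54/255≈0.2118, B'=209/255≈0.8196
K = 1 - max(R',G',B') = 1 - 209/255 = 46/255 = 0.18039… → 0.18
(1-R'-K)/(1-K) simplifies to (max-R)/max with max = 209:
C = (209-93)/209 = 116/209 = 0.55502… → 0.56
M = (209-54)/209 = 155/209 = 0.74162… → 0.74
Y = (209-209)/209 = 0/209 = 0 → 0.00
= CMYK(0.56, 0.74, 0.00, 0.18)


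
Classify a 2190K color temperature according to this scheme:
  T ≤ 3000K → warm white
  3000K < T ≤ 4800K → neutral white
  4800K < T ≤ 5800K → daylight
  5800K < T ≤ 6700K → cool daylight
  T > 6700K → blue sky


Temperature: 2190K
2190K ≤ 3000K → warm white
Classification: warm white


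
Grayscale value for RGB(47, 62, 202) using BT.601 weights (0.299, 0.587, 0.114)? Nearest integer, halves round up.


Gray = 0.299×R + 0.587×G + 0.114×B
Gray = 0.299×47 + 0.587×62 + 0.114×202
Gray = 14.053 + 36.394 + 23.028
Gray = 73.475 → round half up → 73
Gray = 73


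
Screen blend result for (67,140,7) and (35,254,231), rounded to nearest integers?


Screen: C = 255 - (255-A)×(255-B)/255, rounded to nearest integer
R: 255 - (255-67)×(255-35)/255 = 255 - 41360/255 ≈ 255 - 162.196 = 92.804 → 93
G: 255 - (255-140)×(255-254)/255 = 255 - 115/255 ≈ 255 - 0.451 = 254.549 → 255
B: 255 - (255-7)×(255-231)/255 = 255 - 5952/255 ≈ 255 - 23.341 = 231.659 → 232
= RGB(93, 255, 232)


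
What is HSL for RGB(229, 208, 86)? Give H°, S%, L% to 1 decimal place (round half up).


Normalize: R'=229/255≈0.8980, G'=208/255≈0.8157, B'=86/255≈0.3373
Max=229/255, Min=86/255, Δ=Max-Min=143/255
L = (Max+Min)/2 = (229+86)/510 = 315/510 = 0.61764… → L = 61.8%
L > 0.5 → S = Δ/(2-Max-Min) = 143/(510-229-86) = 143/195 = 0.73333… → S = 73.3%
(the 1/255 factors cancel in S and H, so raw channel differences can be used)
Max is R' → H = 60 × (((G-B)/Δ) mod 6) = 60 × (((208-86)/143) mod 6)
  122/143 = 0.8531…
  H = 60 × 0.8531… = 51.188…° → H = 51.2°
= HSL(51.2°, 73.3%, 61.8%)


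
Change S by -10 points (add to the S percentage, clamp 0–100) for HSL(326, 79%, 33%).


Original S = 79%
Adjustment = -10 percentage points
New S = 79 + (-10) = 69
Clamp to [0, 100] → 69
= HSL(326°, 69%, 33%)


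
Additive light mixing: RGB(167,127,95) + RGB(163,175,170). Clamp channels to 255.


Additive: each channel = min(255, C₁+C₂)
R: 167+163 = 330 → 255
G: 127+175 = 302 → 255
B: 95+170 = 265 → 255
= RGB(255, 255, 255)


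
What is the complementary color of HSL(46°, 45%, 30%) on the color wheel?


Complement = opposite side of color wheel = hue + 180°
H' = (46 + 180) mod 360 = 226°
S and L unchanged.
= HSL(226°, 45%, 30%)


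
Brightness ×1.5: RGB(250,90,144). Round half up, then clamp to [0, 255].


Multiply each channel by 1.5, round half up, clamp to [0, 255]
R: 250×1.5 = 375 → clamp → 255
G: 90×1.5 = 135
B: 144×1.5 = 216
= RGB(255, 135, 216)


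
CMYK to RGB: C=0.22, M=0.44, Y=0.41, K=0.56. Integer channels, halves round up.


R = 255 × (1-C) × (1-K) = 255 × 0.78 × 0.44 = 87.516 → 88
G = 255 × (1-M) × (1-K) = 255 × 0.56 × 0.44 = 62.832 → 63
B = 255 × (1-Y) × (1-K) = 255 × 0.59 × 0.44 = 66.198 → 66
= RGB(88, 63, 66)


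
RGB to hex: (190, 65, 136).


R = 190 → BE (hex)
G = 65 → 41 (hex)
B = 136 → 88 (hex)
Hex = #BE4188


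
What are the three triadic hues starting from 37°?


Triadic: equally spaced at 120° intervals
H1 = 37°
H2 = (37 + 120) mod 360 = 157°
H3 = (37 + 240) mod 360 = 277°
Triadic = 37°, 157°, 277°


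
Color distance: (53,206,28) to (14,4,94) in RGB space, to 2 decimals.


d = √[(R₁-R₂)² + (G₁-G₂)² + (B₁-B₂)²]
d = √[(53-14)² + (206-4)² + (28-94)²]
d = √[1521 + 40804 + 4356]
d = √46681
d ≈ 216.06


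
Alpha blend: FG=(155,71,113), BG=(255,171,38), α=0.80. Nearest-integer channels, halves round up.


C = α×F + (1-α)×B, with 1-α = 0.20
R: 0.80×155 + 0.20×255 = 124.00 + 51.00 = 175.00 → 175
G: 0.80×71 + 0.20×171 = 56.80 + 34.20 = 91.00 → 91
B: 0.80×113 + 0.20×38 = 90.40 + 7.60 = 98.00 → 98
= RGB(175, 91, 98)


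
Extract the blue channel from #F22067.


Color: #F22067
R = F2 = 242
G = 20 = 32
B = 67 = 103
Blue = 103


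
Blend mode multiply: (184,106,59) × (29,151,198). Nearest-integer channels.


Multiply: C = A×B/255, rounded to nearest integer
R: 184×29/255 = 5336/255 ≈ 20.925 → 21
G: 106×151/255 = 16006/255 ≈ 62.769 → 63
B: 59×198/255 = 11682/255 ≈ 45.812 → 46
= RGB(21, 63, 46)


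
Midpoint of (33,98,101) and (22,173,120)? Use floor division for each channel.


Midpoint: each channel = ⌊(C₁+C₂)/2⌋
R: ⌊(33+22)/2⌋ = 27
G: ⌊(98+173)/2⌋ = 135
B: ⌊(101+120)/2⌋ = 110
= RGB(27, 135, 110)


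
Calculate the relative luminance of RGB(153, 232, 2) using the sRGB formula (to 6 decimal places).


Linearize each channel (sRGB transfer function): c = v/255; c_lin = c/12.92 if c ≤ 0.04045, else ((c+0.055)/1.055)^2.4
  R: 153/255 ≈ 0.600000 > 0.04045 → ((0.600000+0.055)/1.055)^2.4 ≈ 0.318547
  G: 232/255 ≈ 0.909804 > 0.04045 → ((0.909804+0.055)/1.055)^2.4 ≈ 0.806952
  B: 2/255 ≈ 0.007843 ≤ 0.04045 → 0.007843/12.92 ≈ 0.000607
R_lin = 0.318547, G_lin = 0.806952, B_lin = 0.000607
L = 0.2126×R + 0.7152×G + 0.0722×B
L = 0.2126×0.318547 + 0.7152×0.806952 + 0.0722×0.000607
L ≈ 0.644899


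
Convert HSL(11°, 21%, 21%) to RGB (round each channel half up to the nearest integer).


H=11°, S=0.21, L=0.21
C = (1-|2L-1|)×S = (1-|-0.58|)×0.21 = 0.0882
H' = H/60 = 11/60 ≈ 0.1833; X = C×(1-|H' mod 2 - 1|) = 0.01617
m = L - C/2 = 0.21 - 0.0441 = 0.1659
Sector ⌊H'⌋ = 0 → (R',G',B') = (0.0882, 0.01617, 0.0)
RGB = ((R'+m)×255, (G'+m)×255, (B'+m)×255) = (64.7955, 46.42785, 42.3045)
Round half up → RGB(65, 46, 42)


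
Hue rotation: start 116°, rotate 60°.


New hue = (H + rotation) mod 360
New hue = (116 + 60) mod 360
= 176 mod 360
= 176°


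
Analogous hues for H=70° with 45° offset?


Base hue: 70°
Left analog: (70 - 45) mod 360 = 25°
Right analog: (70 + 45) mod 360 = 115°
Analogous hues = 25° and 115°


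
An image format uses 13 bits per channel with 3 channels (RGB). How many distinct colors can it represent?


Total bits = 13 bits/channel × 3 channels = 39 bits
Distinct colors = 2^39
= 549,755,813,888 colors


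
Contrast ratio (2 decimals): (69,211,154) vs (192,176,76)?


Linearize each sRGB channel c=v/255: c/12.92 if c ≤ 0.04045 else ((c+0.055)/1.055)^2.4
L = 0.2126×R_lin + 0.7152×G_lin + 0.0722×B_lin
Color 1 (69,211,154):
  R=69: 69/255≈0.2706 > 0.04045 → ((0.2706+0.055)/1.055)^2.4 ≈ 0.05951
  G=211: 211/255≈0.8275 > 0.04045 → ((0.8275+0.055)/1.055)^2.4 ≈ 0.65141
  B=154: 154/255≈0.6039 > 0.04045 → ((0.6039+0.055)/1.055)^2.4 ≈ 0.32314
  L1 = 0.2126×0.05951 + 0.7152×0.65141 + 0.0722×0.32314 ≈ 0.50187
Color 2 (192,176,76):
  R=192: 192/255≈0.7529 > 0.04045 → ((0.7529+0.055)/1.055)^2.4 ≈ 0.52712
  G=176: 176/255≈0.6902 > 0.04045 → ((0.6902+0.055)/1.055)^2.4 ≈ 0.43415
  B=76: 76/255≈0.2980 > 0.04045 → ((0.2980+0.055)/1.055)^2.4 ≈ 0.07227
  L2 = 0.2126×0.52712 + 0.7152×0.43415 + 0.0722×0.07227 ≈ 0.42779
Lighter = 0.50187, Darker = 0.42779
Ratio = (L_lighter + 0.05) / (L_darker + 0.05)
Ratio = (0.50187 + 0.05) / (0.42779 + 0.05) = 0.55187 / 0.47779 ≈ 1.1550
Ratio ≈ 1.16:1


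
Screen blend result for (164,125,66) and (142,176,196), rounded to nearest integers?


Screen: C = 255 - (255-A)×(255-B)/255, rounded to nearest integer
R: 255 - (255-164)×(255-142)/255 = 255 - 10283/255 ≈ 255 - 40.325 = 214.675 → 215
G: 255 - (255-125)×(255-176)/255 = 255 - 10270/255 ≈ 255 - 40.275 = 214.725 → 215
B: 255 - (255-66)×(255-196)/255 = 255 - 11151/255 ≈ 255 - 43.729 = 211.271 → 211
= RGB(215, 215, 211)


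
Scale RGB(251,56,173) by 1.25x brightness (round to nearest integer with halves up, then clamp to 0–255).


Multiply each channel by 1.25, round half up, clamp to [0, 255]
R: 251×1.25 = 313.75 → round → 314 → clamp → 255
G: 56×1.25 = 70
B: 173×1.25 = 216.25 → round → 216
= RGB(255, 70, 216)


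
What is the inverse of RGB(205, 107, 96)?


Invert: (255-R, 255-G, 255-B)
R: 255-205 = 50
G: 255-107 = 148
B: 255-96 = 159
= RGB(50, 148, 159)


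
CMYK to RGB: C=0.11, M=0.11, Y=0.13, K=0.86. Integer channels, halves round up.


R = 255 × (1-C) × (1-K) = 255 × 0.89 × 0.14 = 31.773 → 32
G = 255 × (1-M) × (1-K) = 255 × 0.89 × 0.14 = 31.773 → 32
B = 255 × (1-Y) × (1-K) = 255 × 0.87 × 0.14 = 31.059 → 31
= RGB(32, 32, 31)


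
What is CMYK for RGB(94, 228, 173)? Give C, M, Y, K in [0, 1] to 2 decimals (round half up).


R'=94/255≈0.3686, G'=228/255≈0.8941, B'=173/255≈0.6784
K = 1 - max(R',G',B') = 1 - 228/255 = 27/255 = 0.10588… → 0.11
(1-R'-K)/(1-K) simplifies to (max-R)/max with max = 228:
C = (228-94)/228 = 134/228 = 0.58771… → 0.59
M = (228-228)/228 = 0/228 = 0 → 0.00
Y = (228-173)/228 = 55/228 = 0.24122… → 0.24
= CMYK(0.59, 0.00, 0.24, 0.11)


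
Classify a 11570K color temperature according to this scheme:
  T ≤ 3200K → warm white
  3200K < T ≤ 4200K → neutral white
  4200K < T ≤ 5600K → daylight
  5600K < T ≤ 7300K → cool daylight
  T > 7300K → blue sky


Temperature: 11570K
11570K > 7300K → blue sky
Classification: blue sky


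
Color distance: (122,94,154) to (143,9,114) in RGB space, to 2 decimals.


d = √[(R₁-R₂)² + (G₁-G₂)² + (B₁-B₂)²]
d = √[(122-143)² + (94-9)² + (154-114)²]
d = √[441 + 7225 + 1600]
d = √9266
d ≈ 96.26


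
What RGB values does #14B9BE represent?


14 → 20 (R)
B9 → 185 (G)
BE → 190 (B)
= RGB(20, 185, 190)


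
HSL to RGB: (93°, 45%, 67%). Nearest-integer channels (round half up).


H=93°, S=0.45, L=0.67
C = (1-|2L-1|)×S = (1-|0.34|)×0.45 = 0.297
H' = H/60 = 93/60 ≈ 1.5500; X = C×(1-|H' mod 2 - 1|) = 0.13365
m = L - C/2 = 0.67 - 0.1485 = 0.5215
Sector ⌊H'⌋ = 1 → (R',G',B') = (0.13365, 0.297, 0.0)
RGB = ((R'+m)×255, (G'+m)×255, (B'+m)×255) = (167.06325, 208.7175, 132.9825)
Round half up → RGB(167, 209, 133)


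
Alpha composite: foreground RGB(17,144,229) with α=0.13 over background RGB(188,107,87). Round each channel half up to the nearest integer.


C = α×F + (1-α)×B, with 1-α = 0.87
R: 0.13×17 + 0.87×188 = 2.21 + 163.56 = 165.77 → 166
G: 0.13×144 + 0.87×107 = 18.72 + 93.09 = 111.81 → 112
B: 0.13×229 + 0.87×87 = 29.77 + 75.69 = 105.46 → 105
= RGB(166, 112, 105)


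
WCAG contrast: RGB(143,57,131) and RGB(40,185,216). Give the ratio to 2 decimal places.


Linearize each sRGB channel c=v/255: c/12.92 if c ≤ 0.04045 else ((c+0.055)/1.055)^2.4
L = 0.2126×R_lin + 0.7152×G_lin + 0.0722×B_lin
Color 1 (143,57,131):
  R=143: 143/255≈0.5608 > 0.04045 → ((0.5608+0.055)/1.055)^2.4 ≈ 0.27468
  G=57: 57/255≈0.2235 > 0.04045 → ((0.2235+0.055)/1.055)^2.4 ≈ 0.04092
  B=131: 131/255≈0.5137 > 0.04045 → ((0.5137+0.055)/1.055)^2.4 ≈ 0.22697
  L1 = 0.2126×0.27468 + 0.7152×0.04092 + 0.0722×0.22697 ≈ 0.10405
Color 2 (40,185,216):
  R=40: 40/255≈0.1569 > 0.04045 → ((0.1569+0.055)/1.055)^2.4 ≈ 0.02122
  G=185: 185/255≈0.7255 > 0.04045 → ((0.7255+0.055)/1.055)^2.4 ≈ 0.48515
  B=216: 216/255≈0.8471 > 0.04045 → ((0.8471+0.055)/1.055)^2.4 ≈ 0.68669
  L2 = 0.2126×0.02122 + 0.7152×0.48515 + 0.0722×0.68669 ≈ 0.40107
Lighter = 0.40107, Darker = 0.10405
Ratio = (L_lighter + 0.05) / (L_darker + 0.05)
Ratio = (0.40107 + 0.05) / (0.10405 + 0.05) = 0.45107 / 0.15405 ≈ 2.9281
Ratio ≈ 2.93:1


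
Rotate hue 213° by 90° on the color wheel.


New hue = (H + rotation) mod 360
New hue = (213 + 90) mod 360
= 303 mod 360
= 303°


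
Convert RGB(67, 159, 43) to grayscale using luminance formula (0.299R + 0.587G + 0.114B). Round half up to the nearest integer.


Gray = 0.299×R + 0.587×G + 0.114×B
Gray = 0.299×67 + 0.587×159 + 0.114×43
Gray = 20.033 + 93.333 + 4.902
Gray = 118.268 → round half up → 118
Gray = 118


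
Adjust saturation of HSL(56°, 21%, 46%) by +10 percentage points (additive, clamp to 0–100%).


Original S = 21%
Adjustment = +10 percentage points
New S = 21 + (10) = 31
Clamp to [0, 100] → 31
= HSL(56°, 31%, 46%)


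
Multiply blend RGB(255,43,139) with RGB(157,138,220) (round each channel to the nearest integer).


Multiply: C = A×B/255, rounded to nearest integer
R: 255×157/255 = 40035/255 ≈ 157.000 → 157
G: 43×138/255 = 5934/255 ≈ 23.271 → 23
B: 139×220/255 = 30580/255 ≈ 119.922 → 120
= RGB(157, 23, 120)


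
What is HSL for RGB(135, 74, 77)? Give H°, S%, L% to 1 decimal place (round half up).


Normalize: R'=135/255≈0.5294, G'=74/255≈0.2902, B'=77/255≈0.3020
Max=135/255, Min=74/255, Δ=Max-Min=61/255
L = (Max+Min)/2 = (135+74)/510 = 209/510 = 0.40980… → L = 41.0%
L ≤ 0.5 → S = Δ/(Max+Min) = 61/(135+74) = 61/209 = 0.29186… → S = 29.2%
(the 1/255 factors cancel in S and H, so raw channel differences can be used)
Max is R' → H = 60 × (((G-B)/Δ) mod 6) = 60 × (((74-77)/61) mod 6)
  (-3)/61 = -0.0491…; negative, so add 6 → 5.9508…
  H = 60 × 5.9508… = 357.049…° → H = 357.0°
= HSL(357.0°, 29.2%, 41.0%)


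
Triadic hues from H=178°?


Triadic: equally spaced at 120° intervals
H1 = 178°
H2 = (178 + 120) mod 360 = 298°
H3 = (178 + 240) mod 360 = 58°
Triadic = 178°, 298°, 58°


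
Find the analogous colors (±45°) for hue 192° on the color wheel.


Base hue: 192°
Left analog: (192 - 45) mod 360 = 147°
Right analog: (192 + 45) mod 360 = 237°
Analogous hues = 147° and 237°


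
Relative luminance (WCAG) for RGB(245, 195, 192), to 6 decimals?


Linearize each channel (sRGB transfer function): c = v/255; c_lin = c/12.92 if c ≤ 0.04045, else ((c+0.055)/1.055)^2.4
  R: 245/255 ≈ 0.960784 > 0.04045 → ((0.960784+0.055)/1.055)^2.4 ≈ 0.913099
  G: 195/255 ≈ 0.764706 > 0.04045 → ((0.764706+0.055)/1.055)^2.4 ≈ 0.545724
  B: 192/255 ≈ 0.752941 > 0.04045 → ((0.752941+0.055)/1.055)^2.4 ≈ 0.527115
R_lin = 0.913099, G_lin = 0.545724, B_lin = 0.527115
L = 0.2126×R + 0.7152×G + 0.0722×B
L = 0.2126×0.913099 + 0.7152×0.545724 + 0.0722×0.527115
L ≈ 0.622485


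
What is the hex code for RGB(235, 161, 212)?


R = 235 → EB (hex)
G = 161 → A1 (hex)
B = 212 → D4 (hex)
Hex = #EBA1D4


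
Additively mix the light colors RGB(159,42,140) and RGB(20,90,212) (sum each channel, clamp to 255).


Additive: each channel = min(255, C₁+C₂)
R: 159+20 = 179 → 179
G: 42+90 = 132 → 132
B: 140+212 = 352 → 255
= RGB(179, 132, 255)


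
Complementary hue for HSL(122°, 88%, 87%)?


Complement = opposite side of color wheel = hue + 180°
H' = (122 + 180) mod 360 = 302°
S and L unchanged.
= HSL(302°, 88%, 87%)


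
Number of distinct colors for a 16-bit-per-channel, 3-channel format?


Total bits = 16 bits/channel × 3 channels = 48 bits
Distinct colors = 2^48
= 281,474,976,710,656 colors


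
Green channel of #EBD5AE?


Color: #EBD5AE
R = EB = 235
G = D5 = 213
B = AE = 174
Green = 213


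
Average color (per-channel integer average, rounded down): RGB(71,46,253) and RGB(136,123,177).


Midpoint: each channel = ⌊(C₁+C₂)/2⌋
R: ⌊(71+136)/2⌋ = 103
G: ⌊(46+123)/2⌋ = 84
B: ⌊(253+177)/2⌋ = 215
= RGB(103, 84, 215)


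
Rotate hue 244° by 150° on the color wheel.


New hue = (H + rotation) mod 360
New hue = (244 + 150) mod 360
= 394 mod 360
= 34°


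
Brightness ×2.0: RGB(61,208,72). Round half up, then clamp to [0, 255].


Multiply each channel by 2.0, round half up, clamp to [0, 255]
R: 61×2.0 = 122
G: 208×2.0 = 416 → clamp → 255
B: 72×2.0 = 144
= RGB(122, 255, 144)


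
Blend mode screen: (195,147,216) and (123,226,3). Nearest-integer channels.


Screen: C = 255 - (255-A)×(255-B)/255, rounded to nearest integer
R: 255 - (255-195)×(255-123)/255 = 255 - 7920/255 ≈ 255 - 31.059 = 223.941 → 224
G: 255 - (255-147)×(255-226)/255 = 255 - 3132/255 ≈ 255 - 12.282 = 242.718 → 243
B: 255 - (255-216)×(255-3)/255 = 255 - 9828/255 ≈ 255 - 38.541 = 216.459 → 216
= RGB(224, 243, 216)


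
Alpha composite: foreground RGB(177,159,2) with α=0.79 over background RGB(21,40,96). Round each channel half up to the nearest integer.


C = α×F + (1-α)×B, with 1-α = 0.21
R: 0.79×177 + 0.21×21 = 139.83 + 4.41 = 144.24 → 144
G: 0.79×159 + 0.21×40 = 125.61 + 8.40 = 134.01 → 134
B: 0.79×2 + 0.21×96 = 1.58 + 20.16 = 21.74 → 22
= RGB(144, 134, 22)


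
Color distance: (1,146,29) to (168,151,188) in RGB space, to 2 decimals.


d = √[(R₁-R₂)² + (G₁-G₂)² + (B₁-B₂)²]
d = √[(1-168)² + (146-151)² + (29-188)²]
d = √[27889 + 25 + 25281]
d = √53195
d ≈ 230.64


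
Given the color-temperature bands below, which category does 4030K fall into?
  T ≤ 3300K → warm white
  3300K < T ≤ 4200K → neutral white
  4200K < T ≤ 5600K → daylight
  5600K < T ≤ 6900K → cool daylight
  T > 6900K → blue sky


Temperature: 4030K
3300K < 4030K ≤ 4200K → neutral white
Classification: neutral white


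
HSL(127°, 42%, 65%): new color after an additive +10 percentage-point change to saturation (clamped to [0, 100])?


Original S = 42%
Adjustment = +10 percentage points
New S = 42 + (10) = 52
Clamp to [0, 100] → 52
= HSL(127°, 52%, 65%)


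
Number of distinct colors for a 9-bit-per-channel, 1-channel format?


Total bits = 9 bits/channel × 1 channels = 9 bits
Distinct colors = 2^9
= 512 colors


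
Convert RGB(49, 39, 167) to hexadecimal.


R = 49 → 31 (hex)
G = 39 → 27 (hex)
B = 167 → A7 (hex)
Hex = #3127A7


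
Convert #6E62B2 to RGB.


6E → 110 (R)
62 → 98 (G)
B2 → 178 (B)
= RGB(110, 98, 178)


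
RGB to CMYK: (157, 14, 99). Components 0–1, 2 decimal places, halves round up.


R'=157/255≈0.6157, G'=14/255≈0.0549, B'=99/255≈0.3882
K = 1 - max(R',G',B') = 1 - 157/255 = 98/255 = 0.38431… → 0.38
(1-R'-K)/(1-K) simplifies to (max-R)/max with max = 157:
C = (157-157)/157 = 0/157 = 0 → 0.00
M = (157-14)/157 = 143/157 = 0.91082… → 0.91
Y = (157-99)/157 = 58/157 = 0.36942… → 0.37
= CMYK(0.00, 0.91, 0.37, 0.38)


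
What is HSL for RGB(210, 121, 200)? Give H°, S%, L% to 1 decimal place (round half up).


Normalize: R'=210/255≈0.8235, G'=121/255≈0.4745, B'=200/255≈0.7843
Max=210/255, Min=121/255, Δ=Max-Min=89/255
L = (Max+Min)/2 = (210+121)/510 = 331/510 = 0.64901… → L = 64.9%
L > 0.5 → S = Δ/(2-Max-Min) = 89/(510-210-121) = 89/179 = 0.49720… → S = 49.7%
(the 1/255 factors cancel in S and H, so raw channel differences can be used)
Max is R' → H = 60 × (((G-B)/Δ) mod 6) = 60 × (((121-200)/89) mod 6)
  (-79)/89 = -0.8876…; negative, so add 6 → 5.1123…
  H = 60 × 5.1123… = 306.741…° → H = 306.7°
= HSL(306.7°, 49.7%, 64.9%)


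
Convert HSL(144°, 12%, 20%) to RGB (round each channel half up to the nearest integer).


H=144°, S=0.12, L=0.20
C = (1-|2L-1|)×S = (1-|-0.60|)×0.12 = 0.048
H' = H/60 = 144/60 ≈ 2.4000; X = C×(1-|H' mod 2 - 1|) = 0.0192
m = L - C/2 = 0.20 - 0.024 = 0.176
Sector ⌊H'⌋ = 2 → (R',G',B') = (0.0, 0.048, 0.0192)
RGB = ((R'+m)×255, (G'+m)×255, (B'+m)×255) = (44.88, 57.12, 49.776)
Round half up → RGB(45, 57, 50)


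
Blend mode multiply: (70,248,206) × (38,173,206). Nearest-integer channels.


Multiply: C = A×B/255, rounded to nearest integer
R: 70×38/255 = 2660/255 ≈ 10.431 → 10
G: 248×173/255 = 42904/255 ≈ 168.251 → 168
B: 206×206/255 = 42436/255 ≈ 166.416 → 166
= RGB(10, 168, 166)


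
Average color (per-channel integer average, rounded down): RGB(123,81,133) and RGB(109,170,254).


Midpoint: each channel = ⌊(C₁+C₂)/2⌋
R: ⌊(123+109)/2⌋ = 116
G: ⌊(81+170)/2⌋ = 125
B: ⌊(133+254)/2⌋ = 193
= RGB(116, 125, 193)


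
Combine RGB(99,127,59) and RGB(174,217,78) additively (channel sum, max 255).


Additive: each channel = min(255, C₁+C₂)
R: 99+174 = 273 → 255
G: 127+217 = 344 → 255
B: 59+78 = 137 → 137
= RGB(255, 255, 137)


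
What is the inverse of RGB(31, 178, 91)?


Invert: (255-R, 255-G, 255-B)
R: 255-31 = 224
G: 255-178 = 77
B: 255-91 = 164
= RGB(224, 77, 164)


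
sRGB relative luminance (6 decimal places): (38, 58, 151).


Linearize each channel (sRGB transfer function): c = v/255; c_lin = c/12.92 if c ≤ 0.04045, else ((c+0.055)/1.055)^2.4
  R: 38/255 ≈ 0.149020 > 0.04045 → ((0.149020+0.055)/1.055)^2.4 ≈ 0.019382
  G: 58/255 ≈ 0.227451 > 0.04045 → ((0.227451+0.055)/1.055)^2.4 ≈ 0.042311
  B: 151/255 ≈ 0.592157 > 0.04045 → ((0.592157+0.055)/1.055)^2.4 ≈ 0.309469
R_lin = 0.019382, G_lin = 0.042311, B_lin = 0.309469
L = 0.2126×R + 0.7152×G + 0.0722×B
L = 0.2126×0.019382 + 0.7152×0.042311 + 0.0722×0.309469
L ≈ 0.056725


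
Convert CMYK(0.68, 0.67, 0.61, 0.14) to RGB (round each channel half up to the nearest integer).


R = 255 × (1-C) × (1-K) = 255 × 0.32 × 0.86 = 70.176 → 70
G = 255 × (1-M) × (1-K) = 255 × 0.33 × 0.86 = 72.369 → 72
B = 255 × (1-Y) × (1-K) = 255 × 0.39 × 0.86 = 85.527 → 86
= RGB(70, 72, 86)


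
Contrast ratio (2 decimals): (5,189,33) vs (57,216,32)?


Linearize each sRGB channel c=v/255: c/12.92 if c ≤ 0.04045 else ((c+0.055)/1.055)^2.4
L = 0.2126×R_lin + 0.7152×G_lin + 0.0722×B_lin
Color 1 (5,189,33):
  R=5: 5/255≈0.0196 ≤ 0.04045 → 0.0196/12.92 ≈ 0.00152
  G=189: 189/255≈0.7412 > 0.04045 → ((0.7412+0.055)/1.055)^2.4 ≈ 0.50888
  B=33: 33/255≈0.1294 > 0.04045 → ((0.1294+0.055)/1.055)^2.4 ≈ 0.01521
  L1 = 0.2126×0.00152 + 0.7152×0.50888 + 0.0722×0.01521 ≈ 0.36537
Color 2 (57,216,32):
  R=57: 57/255≈0.2235 > 0.04045 → ((0.2235+0.055)/1.055)^2.4 ≈ 0.04092
  G=216: 216/255≈0.8471 > 0.04045 → ((0.8471+0.055)/1.055)^2.4 ≈ 0.68669
  B=32: 32/255≈0.1255 > 0.04045 → ((0.1255+0.055)/1.055)^2.4 ≈ 0.01444
  L2 = 0.2126×0.04092 + 0.7152×0.68669 + 0.0722×0.01444 ≈ 0.50086
Lighter = 0.50086, Darker = 0.36537
Ratio = (L_lighter + 0.05) / (L_darker + 0.05)
Ratio = (0.50086 + 0.05) / (0.36537 + 0.05) = 0.55086 / 0.41537 ≈ 1.3262
Ratio ≈ 1.33:1


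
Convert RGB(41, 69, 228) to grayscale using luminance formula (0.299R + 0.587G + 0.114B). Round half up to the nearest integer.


Gray = 0.299×R + 0.587×G + 0.114×B
Gray = 0.299×41 + 0.587×69 + 0.114×228
Gray = 12.259 + 40.503 + 25.992
Gray = 78.754 → round half up → 79
Gray = 79


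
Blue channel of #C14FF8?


Color: #C14FF8
R = C1 = 193
G = 4F = 79
B = F8 = 248
Blue = 248


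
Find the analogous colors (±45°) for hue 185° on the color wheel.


Base hue: 185°
Left analog: (185 - 45) mod 360 = 140°
Right analog: (185 + 45) mod 360 = 230°
Analogous hues = 140° and 230°


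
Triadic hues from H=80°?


Triadic: equally spaced at 120° intervals
H1 = 80°
H2 = (80 + 120) mod 360 = 200°
H3 = (80 + 240) mod 360 = 320°
Triadic = 80°, 200°, 320°


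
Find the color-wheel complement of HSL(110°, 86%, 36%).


Complement = opposite side of color wheel = hue + 180°
H' = (110 + 180) mod 360 = 290°
S and L unchanged.
= HSL(290°, 86%, 36%)


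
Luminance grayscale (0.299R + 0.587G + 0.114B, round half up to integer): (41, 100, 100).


Gray = 0.299×R + 0.587×G + 0.114×B
Gray = 0.299×41 + 0.587×100 + 0.114×100
Gray = 12.259 + 58.700 + 11.400
Gray = 82.359 → round half up → 82
Gray = 82


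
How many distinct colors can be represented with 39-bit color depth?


Colors = 2^bits = 2^39
= 549,755,813,888 colors


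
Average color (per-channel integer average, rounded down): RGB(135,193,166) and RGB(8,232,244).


Midpoint: each channel = ⌊(C₁+C₂)/2⌋
R: ⌊(135+8)/2⌋ = 71
G: ⌊(193+232)/2⌋ = 212
B: ⌊(166+244)/2⌋ = 205
= RGB(71, 212, 205)


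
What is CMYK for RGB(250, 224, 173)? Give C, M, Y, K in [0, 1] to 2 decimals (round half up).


R'=250/255≈0.9804, G'=224/255≈0.8784, B'=173/255≈0.6784
K = 1 - max(R',G',B') = 1 - 250/255 = 5/255 = 0.01960… → 0.02
(1-R'-K)/(1-K) simplifies to (max-R)/max with max = 250:
C = (250-250)/250 = 0/250 = 0 → 0.00
M = (250-224)/250 = 26/250 = 0.104 → 0.10
Y = (250-173)/250 = 77/250 = 0.308 → 0.31
= CMYK(0.00, 0.10, 0.31, 0.02)


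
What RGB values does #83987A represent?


83 → 131 (R)
98 → 152 (G)
7A → 122 (B)
= RGB(131, 152, 122)


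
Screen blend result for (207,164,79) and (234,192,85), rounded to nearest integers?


Screen: C = 255 - (255-A)×(255-B)/255, rounded to nearest integer
R: 255 - (255-207)×(255-234)/255 = 255 - 1008/255 ≈ 255 - 3.953 = 251.047 → 251
G: 255 - (255-164)×(255-192)/255 = 255 - 5733/255 ≈ 255 - 22.482 = 232.518 → 233
B: 255 - (255-79)×(255-85)/255 = 255 - 29920/255 ≈ 255 - 117.333 = 137.667 → 138
= RGB(251, 233, 138)


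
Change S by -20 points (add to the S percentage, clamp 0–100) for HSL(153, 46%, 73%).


Original S = 46%
Adjustment = -20 percentage points
New S = 46 + (-20) = 26
Clamp to [0, 100] → 26
= HSL(153°, 26%, 73%)


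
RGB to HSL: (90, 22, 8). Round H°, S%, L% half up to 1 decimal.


Normalize: R'=90/255≈0.3529, G'=22/255≈0.0863, B'=8/255≈0.0314
Max=90/255, Min=8/255, Δ=Max-Min=82/255
L = (Max+Min)/2 = (90+8)/510 = 98/510 = 0.19215… → L = 19.2%
L ≤ 0.5 → S = Δ/(Max+Min) = 82/(90+8) = 82/98 = 0.83673… → S = 83.7%
(the 1/255 factors cancel in S and H, so raw channel differences can be used)
Max is R' → H = 60 × (((G-B)/Δ) mod 6) = 60 × (((22-8)/82) mod 6)
  14/82 = 0.1707…
  H = 60 × 0.1707… = 10.243…° → H = 10.2°
= HSL(10.2°, 83.7%, 19.2%)


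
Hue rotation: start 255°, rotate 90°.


New hue = (H + rotation) mod 360
New hue = (255 + 90) mod 360
= 345 mod 360
= 345°


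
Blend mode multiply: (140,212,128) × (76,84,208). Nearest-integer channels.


Multiply: C = A×B/255, rounded to nearest integer
R: 140×76/255 = 10640/255 ≈ 41.725 → 42
G: 212×84/255 = 17808/255 ≈ 69.835 → 70
B: 128×208/255 = 26624/255 ≈ 104.408 → 104
= RGB(42, 70, 104)


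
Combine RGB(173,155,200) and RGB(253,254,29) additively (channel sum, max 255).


Additive: each channel = min(255, C₁+C₂)
R: 173+253 = 426 → 255
G: 155+254 = 409 → 255
B: 200+29 = 229 → 229
= RGB(255, 255, 229)


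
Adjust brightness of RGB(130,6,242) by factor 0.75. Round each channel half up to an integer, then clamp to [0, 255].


Multiply each channel by 0.75, round half up, clamp to [0, 255]
R: 130×0.75 = 97.5 → round → 98
G: 6×0.75 = 4.5 → round → 5
B: 242×0.75 = 181.5 → round → 182
= RGB(98, 5, 182)


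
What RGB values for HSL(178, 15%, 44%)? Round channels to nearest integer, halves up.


H=178°, S=0.15, L=0.44
C = (1-|2L-1|)×S = (1-|-0.12|)×0.15 = 0.132
H' = H/60 = 178/60 ≈ 2.9667; X = C×(1-|H' mod 2 - 1|) = 0.1276
m = L - C/2 = 0.44 - 0.066 = 0.374
Sector ⌊H'⌋ = 2 → (R',G',B') = (0.0, 0.132, 0.1276)
RGB = ((R'+m)×255, (G'+m)×255, (B'+m)×255) = (95.37, 129.03, 127.908)
Round half up → RGB(95, 129, 128)


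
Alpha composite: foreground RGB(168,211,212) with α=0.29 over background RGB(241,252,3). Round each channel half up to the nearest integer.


C = α×F + (1-α)×B, with 1-α = 0.71
R: 0.29×168 + 0.71×241 = 48.72 + 171.11 = 219.83 → 220
G: 0.29×211 + 0.71×252 = 61.19 + 178.92 = 240.11 → 240
B: 0.29×212 + 0.71×3 = 61.48 + 2.13 = 63.61 → 64
= RGB(220, 240, 64)


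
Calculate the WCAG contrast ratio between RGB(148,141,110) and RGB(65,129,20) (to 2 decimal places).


Linearize each sRGB channel c=v/255: c/12.92 if c ≤ 0.04045 else ((c+0.055)/1.055)^2.4
L = 0.2126×R_lin + 0.7152×G_lin + 0.0722×B_lin
Color 1 (148,141,110):
  R=148: 148/255≈0.5804 > 0.04045 → ((0.5804+0.055)/1.055)^2.4 ≈ 0.29614
  G=141: 141/255≈0.5529 > 0.04045 → ((0.5529+0.055)/1.055)^2.4 ≈ 0.26636
  B=110: 110/255≈0.4314 > 0.04045 → ((0.4314+0.055)/1.055)^2.4 ≈ 0.15593
  L1 = 0.2126×0.29614 + 0.7152×0.26636 + 0.0722×0.15593 ≈ 0.26471
Color 2 (65,129,20):
  R=65: 65/255≈0.2549 > 0.04045 → ((0.2549+0.055)/1.055)^2.4 ≈ 0.05286
  G=129: 129/255≈0.5059 > 0.04045 → ((0.5059+0.055)/1.055)^2.4 ≈ 0.21953
  B=20: 20/255≈0.0784 > 0.04045 → ((0.0784+0.055)/1.055)^2.4 ≈ 0.00700
  L2 = 0.2126×0.05286 + 0.7152×0.21953 + 0.0722×0.00700 ≈ 0.16875
Lighter = 0.26471, Darker = 0.16875
Ratio = (L_lighter + 0.05) / (L_darker + 0.05)
Ratio = (0.26471 + 0.05) / (0.16875 + 0.05) = 0.31471 / 0.21875 ≈ 1.4387
Ratio ≈ 1.44:1


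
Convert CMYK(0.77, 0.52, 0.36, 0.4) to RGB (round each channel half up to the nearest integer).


R = 255 × (1-C) × (1-K) = 255 × 0.23 × 0.60 = 35.19 → 35
G = 255 × (1-M) × (1-K) = 255 × 0.48 × 0.60 = 73.44 → 73
B = 255 × (1-Y) × (1-K) = 255 × 0.64 × 0.60 = 97.92 → 98
= RGB(35, 73, 98)


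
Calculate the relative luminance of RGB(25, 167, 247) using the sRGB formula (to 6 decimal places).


Linearize each channel (sRGB transfer function): c = v/255; c_lin = c/12.92 if c ≤ 0.04045, else ((c+0.055)/1.055)^2.4
  R: 25/255 ≈ 0.098039 > 0.04045 → ((0.098039+0.055)/1.055)^2.4 ≈ 0.009721
  G: 167/255 ≈ 0.654902 > 0.04045 → ((0.654902+0.055)/1.055)^2.4 ≈ 0.386429
  B: 247/255 ≈ 0.968627 > 0.04045 → ((0.968627+0.055)/1.055)^2.4 ≈ 0.930111
R_lin = 0.009721, G_lin = 0.386429, B_lin = 0.930111
L = 0.2126×R + 0.7152×G + 0.0722×B
L = 0.2126×0.009721 + 0.7152×0.386429 + 0.0722×0.930111
L ≈ 0.345595


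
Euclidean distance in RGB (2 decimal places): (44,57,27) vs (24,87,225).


d = √[(R₁-R₂)² + (G₁-G₂)² + (B₁-B₂)²]
d = √[(44-24)² + (57-87)² + (27-225)²]
d = √[400 + 900 + 39204]
d = √40504
d ≈ 201.26


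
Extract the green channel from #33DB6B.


Color: #33DB6B
R = 33 = 51
G = DB = 219
B = 6B = 107
Green = 219


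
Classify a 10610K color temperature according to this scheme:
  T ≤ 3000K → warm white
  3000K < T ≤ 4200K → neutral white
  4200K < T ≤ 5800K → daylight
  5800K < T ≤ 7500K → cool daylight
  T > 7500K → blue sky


Temperature: 10610K
10610K > 7500K → blue sky
Classification: blue sky


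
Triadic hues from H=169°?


Triadic: equally spaced at 120° intervals
H1 = 169°
H2 = (169 + 120) mod 360 = 289°
H3 = (169 + 240) mod 360 = 49°
Triadic = 169°, 289°, 49°


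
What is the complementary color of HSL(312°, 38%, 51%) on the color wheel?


Complement = opposite side of color wheel = hue + 180°
H' = (312 + 180) mod 360 = 132°
S and L unchanged.
= HSL(132°, 38%, 51%)


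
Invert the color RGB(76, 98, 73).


Invert: (255-R, 255-G, 255-B)
R: 255-76 = 179
G: 255-98 = 157
B: 255-73 = 182
= RGB(179, 157, 182)


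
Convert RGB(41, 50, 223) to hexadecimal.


R = 41 → 29 (hex)
G = 50 → 32 (hex)
B = 223 → DF (hex)
Hex = #2932DF


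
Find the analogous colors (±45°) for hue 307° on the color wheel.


Base hue: 307°
Left analog: (307 - 45) mod 360 = 262°
Right analog: (307 + 45) mod 360 = 352°
Analogous hues = 262° and 352°


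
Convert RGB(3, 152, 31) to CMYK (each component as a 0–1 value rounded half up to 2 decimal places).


R'=3/255≈0.0118, G'=152/255≈0.5961, B'=31/255≈0.1216
K = 1 - max(R',G',B') = 1 - 152/255 = 103/255 = 0.40392… → 0.40
(1-R'-K)/(1-K) simplifies to (max-R)/max with max = 152:
C = (152-3)/152 = 149/152 = 0.98026… → 0.98
M = (152-152)/152 = 0/152 = 0 → 0.00
Y = (152-31)/152 = 121/152 = 0.79605… → 0.80
= CMYK(0.98, 0.00, 0.80, 0.40)


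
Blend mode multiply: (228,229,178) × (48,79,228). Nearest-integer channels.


Multiply: C = A×B/255, rounded to nearest integer
R: 228×48/255 = 10944/255 ≈ 42.918 → 43
G: 229×79/255 = 18091/255 ≈ 70.945 → 71
B: 178×228/255 = 40584/255 ≈ 159.153 → 159
= RGB(43, 71, 159)


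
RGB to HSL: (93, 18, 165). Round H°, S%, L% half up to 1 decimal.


Normalize: R'=93/255≈0.3647, G'=18/255≈0.0706, B'=165/255≈0.6471
Max=165/255, Min=18/255, Δ=Max-Min=147/255
L = (Max+Min)/2 = (165+18)/510 = 183/510 = 0.35882… → L = 35.9%
L ≤ 0.5 → S = Δ/(Max+Min) = 147/(165+18) = 147/183 = 0.80327… → S = 80.3%
(the 1/255 factors cancel in S and H, so raw channel differences can be used)
Max is B' → H = 60 × ((R-G)/Δ + 4) = 60 × ((93-18)/147 + 4)
  75/147 + 4 = 0.5102… + 4 = 4.5102…
  H = 60 × 4.5102… = 270.612…° → H = 270.6°
= HSL(270.6°, 80.3%, 35.9%)


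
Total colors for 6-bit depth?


Colors = 2^bits = 2^6
= 64 colors


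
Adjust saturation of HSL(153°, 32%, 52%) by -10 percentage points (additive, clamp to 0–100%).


Original S = 32%
Adjustment = -10 percentage points
New S = 32 + (-10) = 22
Clamp to [0, 100] → 22
= HSL(153°, 22%, 52%)


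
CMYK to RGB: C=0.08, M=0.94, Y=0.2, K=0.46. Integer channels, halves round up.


R = 255 × (1-C) × (1-K) = 255 × 0.92 × 0.54 = 126.684 → 127
G = 255 × (1-M) × (1-K) = 255 × 0.06 × 0.54 = 8.262 → 8
B = 255 × (1-Y) × (1-K) = 255 × 0.80 × 0.54 = 110.16 → 110
= RGB(127, 8, 110)


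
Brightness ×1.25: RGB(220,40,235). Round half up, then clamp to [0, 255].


Multiply each channel by 1.25, round half up, clamp to [0, 255]
R: 220×1.25 = 275 → clamp → 255
G: 40×1.25 = 50
B: 235×1.25 = 293.75 → round → 294 → clamp → 255
= RGB(255, 50, 255)


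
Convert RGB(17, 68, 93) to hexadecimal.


R = 17 → 11 (hex)
G = 68 → 44 (hex)
B = 93 → 5D (hex)
Hex = #11445D


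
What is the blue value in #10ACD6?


Color: #10ACD6
R = 10 = 16
G = AC = 172
B = D6 = 214
Blue = 214


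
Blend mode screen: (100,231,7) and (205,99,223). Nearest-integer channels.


Screen: C = 255 - (255-A)×(255-B)/255, rounded to nearest integer
R: 255 - (255-100)×(255-205)/255 = 255 - 7750/255 ≈ 255 - 30.392 = 224.608 → 225
G: 255 - (255-231)×(255-99)/255 = 255 - 3744/255 ≈ 255 - 14.682 = 240.318 → 240
B: 255 - (255-7)×(255-223)/255 = 255 - 7936/255 ≈ 255 - 31.122 = 223.878 → 224
= RGB(225, 240, 224)


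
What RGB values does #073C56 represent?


07 → 7 (R)
3C → 60 (G)
56 → 86 (B)
= RGB(7, 60, 86)


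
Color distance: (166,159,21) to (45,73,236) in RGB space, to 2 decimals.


d = √[(R₁-R₂)² + (G₁-G₂)² + (B₁-B₂)²]
d = √[(166-45)² + (159-73)² + (21-236)²]
d = √[14641 + 7396 + 46225]
d = √68262
d ≈ 261.27


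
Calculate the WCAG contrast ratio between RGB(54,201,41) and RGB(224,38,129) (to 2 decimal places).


Linearize each sRGB channel c=v/255: c/12.92 if c ≤ 0.04045 else ((c+0.055)/1.055)^2.4
L = 0.2126×R_lin + 0.7152×G_lin + 0.0722×B_lin
Color 1 (54,201,41):
  R=54: 54/255≈0.2118 > 0.04045 → ((0.2118+0.055)/1.055)^2.4 ≈ 0.03689
  G=201: 201/255≈0.7882 > 0.04045 → ((0.7882+0.055)/1.055)^2.4 ≈ 0.58408
  B=41: 41/255≈0.1608 > 0.04045 → ((0.1608+0.055)/1.055)^2.4 ≈ 0.02217
  L1 = 0.2126×0.03689 + 0.7152×0.58408 + 0.0722×0.02217 ≈ 0.42718
Color 2 (224,38,129):
  R=224: 224/255≈0.8784 > 0.04045 → ((0.8784+0.055)/1.055)^2.4 ≈ 0.74540
  G=38: 38/255≈0.1490 > 0.04045 → ((0.1490+0.055)/1.055)^2.4 ≈ 0.01938
  B=129: 129/255≈0.5059 > 0.04045 → ((0.5059+0.055)/1.055)^2.4 ≈ 0.21953
  L2 = 0.2126×0.74540 + 0.7152×0.01938 + 0.0722×0.21953 ≈ 0.18818
Lighter = 0.42718, Darker = 0.18818
Ratio = (L_lighter + 0.05) / (L_darker + 0.05)
Ratio = (0.42718 + 0.05) / (0.18818 + 0.05) = 0.47718 / 0.23818 ≈ 2.0034
Ratio ≈ 2.00:1
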